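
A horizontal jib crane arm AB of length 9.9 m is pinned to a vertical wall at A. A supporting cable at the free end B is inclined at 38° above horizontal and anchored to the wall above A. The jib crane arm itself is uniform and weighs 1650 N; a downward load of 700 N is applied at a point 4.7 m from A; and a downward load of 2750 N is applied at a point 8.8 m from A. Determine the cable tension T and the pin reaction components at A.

T = 5850 N, A_x = 4610 N, A_y = 1498 N

ΣM about A: T·sin38°·9.9 − 1650·4.95 − 700·4.7 − 2750·8.8 = 0 → T = 35657.5/(9.9·0.615661) = 5850.24 ≈ 5850 N.
ΣF_x = 0: A_x − T·cos38° = 0 → A_x = 5850.24 × 0.788011 = 4610 N.
ΣF_y = 0: A_y + T·sin38° − 1650 − 700 − 2750 = 0 → A_y = 5100 − 5850.24 × 0.615661 = 1498 N.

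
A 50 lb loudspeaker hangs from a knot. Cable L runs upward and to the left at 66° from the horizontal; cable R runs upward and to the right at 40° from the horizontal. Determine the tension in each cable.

ΣF_x = 0: −T_L·cos66° + T_R·cos40° = 0 → T_R = 0.530957·T_L.
ΣF_y = 0: T_L·sin66° + T_R·sin40° = 50.
Substitute: T_L·(0.913545 + 0.530957·0.642788) = 50 → T_L = 39.8458 ≈ 39.85 lb.
Then T_R = 0.530957 × 39.8458 = 21.16 lb.

T_L = 39.85 lb, T_R = 21.16 lb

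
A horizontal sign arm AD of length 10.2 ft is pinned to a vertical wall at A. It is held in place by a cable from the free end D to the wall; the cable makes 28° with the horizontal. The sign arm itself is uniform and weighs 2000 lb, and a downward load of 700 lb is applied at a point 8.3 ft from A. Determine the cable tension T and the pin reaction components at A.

T = 3343 lb, A_x = 2952 lb, A_y = 1130 lb

ΣM about A: T·sin28°·10.2 − 2000·5.1 − 700·8.3 = 0 → T = 16010/(10.2·0.469472) = 3343.35 ≈ 3343 lb.
ΣF_x = 0: A_x − T·cos28° = 0 → A_x = 3343.35 × 0.882948 = 2952 lb.
ΣF_y = 0: A_y + T·sin28° − 2000 − 700 = 0 → A_y = 2700 − 3343.35 × 0.469472 = 1130 lb.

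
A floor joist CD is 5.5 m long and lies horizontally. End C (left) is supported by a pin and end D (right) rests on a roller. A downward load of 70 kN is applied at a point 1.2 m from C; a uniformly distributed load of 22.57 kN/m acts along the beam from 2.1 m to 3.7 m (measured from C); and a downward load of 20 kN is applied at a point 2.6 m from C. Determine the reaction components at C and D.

C_x = 0, C_y = 82.34 kN, D_y = 43.77 kN

Resultant of the distributed load: 22.57 × 1.6 = 36.112 kN at 2.9 m from C.
Taking moments about C: D_y·5.5 − 70·1.2 − (22.57·1.6)·2.9 − 20·2.6 = 0 → D_y = 240.7248/5.5 = 43.7681 ≈ 43.77 kN.
ΣF_y = 0: C_y + 43.7681 − 70 − 22.57·1.6 − 20 = 0 → C_y = 82.34 kN.
ΣF_x = 0: no horizontal applied forces, so C_x = 0.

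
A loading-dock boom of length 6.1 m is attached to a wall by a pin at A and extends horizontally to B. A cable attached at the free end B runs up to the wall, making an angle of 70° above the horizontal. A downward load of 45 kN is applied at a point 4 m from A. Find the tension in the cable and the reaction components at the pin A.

T = 31.40 kN, A_x = 10.74 kN, A_y = 15.49 kN

ΣM about A: T·sin70°·6.1 − 45·4 = 0 → T = 180/(6.1·0.939693) = 31.402 ≈ 31.40 kN.
ΣF_x = 0: A_x − T·cos70° = 0 → A_x = 31.402 × 0.34202 = 10.74 kN.
ΣF_y = 0: A_y + T·sin70° − 45 = 0 → A_y = 45 − 31.402 × 0.939693 = 15.49 kN.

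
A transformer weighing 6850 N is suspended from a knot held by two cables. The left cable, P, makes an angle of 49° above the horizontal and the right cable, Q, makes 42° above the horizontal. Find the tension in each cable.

ΣF_x = 0: −T_P·cos49° + T_Q·cos42° = 0 → T_Q = 0.882815·T_P.
ΣF_y = 0: T_P·sin49° + T_Q·sin42° = 6850.
Substitute: T_P·(0.75471 + 0.882815·0.669131) = 6850 → T_P = 5091.31 ≈ 5091 N.
Then T_Q = 0.882815 × 5091.31 = 4495 N.

T_P = 5091 N, T_Q = 4495 N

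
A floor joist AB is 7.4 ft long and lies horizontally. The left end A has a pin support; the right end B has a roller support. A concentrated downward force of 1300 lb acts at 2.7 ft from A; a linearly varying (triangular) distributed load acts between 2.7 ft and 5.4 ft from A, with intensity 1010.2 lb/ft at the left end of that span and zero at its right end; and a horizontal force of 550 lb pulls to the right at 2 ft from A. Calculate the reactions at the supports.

A_x = -550.0 lb, A_y = 1526 lb, B_y = 1138 lb

Resultant of the triangular load: ½ × 1010.2 × 2.7 = 1363.77 lb, acting at 3.6 ft from A (one-third of the span from the peak).
ΣM about A: B_y·7.4 − 1300·2.7 − (½·1010.2·2.7)·3.6 = 0 → B_y = 8419.572/7.4 = 1137.78 ≈ 1138 lb.
ΣF_y = 0: A_y + 1137.78 − 1300 − ½·1010.2·2.7 = 0 → A_y = 1526 lb.
ΣF_x = 0: A_x + 550 = 0 → A_x = -550.0 lb.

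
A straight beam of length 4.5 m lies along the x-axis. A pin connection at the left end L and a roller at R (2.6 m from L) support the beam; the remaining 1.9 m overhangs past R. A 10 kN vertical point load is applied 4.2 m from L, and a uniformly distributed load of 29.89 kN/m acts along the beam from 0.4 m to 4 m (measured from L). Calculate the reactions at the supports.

Resultant of the distributed load: 29.89 × 3.6 = 107.604 kN at 2.2 m from L.
Moments about L: R_y·2.6 − 10·4.2 − (29.89·3.6)·2.2 = 0 → R_y = 278.7288/2.6 = 107.203 ≈ 107.2 kN.
ΣF_y = 0: L_y + 107.203 − 10 − 29.89·3.6 = 0 → L_y = 10.40 kN.
ΣF_x = 0: no horizontal applied forces, so L_x = 0.

L_x = 0, L_y = 10.40 kN, R_y = 107.2 kN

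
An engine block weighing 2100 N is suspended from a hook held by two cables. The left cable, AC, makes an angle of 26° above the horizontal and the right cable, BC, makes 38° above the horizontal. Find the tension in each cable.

T_AC = 1841 N, T_BC = 2100 N

ΣF_x = 0: −T_AC·cos26° + T_BC·cos38° = 0 → T_BC = 1.14059·T_AC.
ΣF_y = 0: T_AC·sin26° + T_BC·sin38° = 2100.
Substitute: T_AC·(0.438371 + 1.14059·0.615661) = 2100 → T_AC = 1841.16 ≈ 1841 N.
Then T_BC = 1.14059 × 1841.16 = 2100 N.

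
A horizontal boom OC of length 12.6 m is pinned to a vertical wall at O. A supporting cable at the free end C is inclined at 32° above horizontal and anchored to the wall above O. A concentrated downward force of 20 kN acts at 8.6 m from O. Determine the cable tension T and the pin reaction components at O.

T = 25.76 kN, O_x = 21.85 kN, O_y = 6.349 kN

ΣM about O: T·sin32°·12.6 − 20·8.6 = 0 → T = 172/(12.6·0.529919) = 25.7602 ≈ 25.76 kN.
ΣF_x = 0: O_x − T·cos32° = 0 → O_x = 25.7602 × 0.848048 = 21.85 kN.
ΣF_y = 0: O_y + T·sin32° − 20 = 0 → O_y = 20 − 25.7602 × 0.529919 = 6.349 kN.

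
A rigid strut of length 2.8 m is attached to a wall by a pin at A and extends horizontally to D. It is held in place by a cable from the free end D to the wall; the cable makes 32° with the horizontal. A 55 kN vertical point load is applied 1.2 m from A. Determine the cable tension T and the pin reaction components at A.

T = 44.48 kN, A_x = 37.72 kN, A_y = 31.43 kN

ΣM about A: T·sin32°·2.8 − 55·1.2 = 0 → T = 66/(2.8·0.529919) = 44.4812 ≈ 44.48 kN.
ΣF_x = 0: A_x − T·cos32° = 0 → A_x = 44.4812 × 0.848048 = 37.72 kN.
ΣF_y = 0: A_y + T·sin32° − 55 = 0 → A_y = 55 − 44.4812 × 0.529919 = 31.43 kN.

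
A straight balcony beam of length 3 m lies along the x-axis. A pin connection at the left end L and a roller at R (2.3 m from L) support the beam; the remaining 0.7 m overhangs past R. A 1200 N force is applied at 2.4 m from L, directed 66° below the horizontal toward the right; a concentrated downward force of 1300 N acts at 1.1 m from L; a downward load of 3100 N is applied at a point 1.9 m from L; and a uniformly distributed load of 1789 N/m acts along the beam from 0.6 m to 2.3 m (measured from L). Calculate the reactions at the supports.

L_x = -488.1 N, L_y = 2294 N, R_y = 6244 N

Resultant of the distributed load: 1789 × 1.7 = 3041.3 N at 1.45 m from L.
Taking moments about L: R_y·2.3 − 1200·sin66°·2.4 − 1300·1.1 − 3100·1.9 − (1789·1.7)·1.45 = 0 → R_y = 14360.9/2.3 = 6243.87 ≈ 6244 N.
ΣF_y = 0: L_y + 6243.87 − 1200·sin66° − 1300 − 3100 − 1789·1.7 = 0 → L_y = 2294 N.
ΣF_x = 0: L_x + 1200·cos66° = 0 → L_x = -488.1 N.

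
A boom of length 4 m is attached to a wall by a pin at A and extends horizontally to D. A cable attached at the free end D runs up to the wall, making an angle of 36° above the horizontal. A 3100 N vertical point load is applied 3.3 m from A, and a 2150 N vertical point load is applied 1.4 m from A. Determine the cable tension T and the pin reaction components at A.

T = 5631 N, A_x = 4556 N, A_y = 1940 N

ΣM about A: T·sin36°·4 − 3100·3.3 − 2150·1.4 = 0 → T = 13240/(4·0.587785) = 5631.31 ≈ 5631 N.
ΣF_x = 0: A_x − T·cos36° = 0 → A_x = 5631.31 × 0.809017 = 4556 N.
ΣF_y = 0: A_y + T·sin36° − 3100 − 2150 = 0 → A_y = 5250 − 5631.31 × 0.587785 = 1940 N.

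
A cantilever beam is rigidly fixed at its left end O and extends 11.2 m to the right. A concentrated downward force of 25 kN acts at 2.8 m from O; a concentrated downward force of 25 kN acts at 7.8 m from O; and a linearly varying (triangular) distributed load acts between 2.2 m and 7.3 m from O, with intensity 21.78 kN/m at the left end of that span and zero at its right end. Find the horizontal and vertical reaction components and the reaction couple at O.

Resultant of the triangular load: ½ × 21.78 × 5.1 = 55.539 kN, acting at 3.9 m from O (one-third of the span from the peak).
ΣF_x = 0: O_x = 0.
ΣF_y = 0: O_y − 25 − 25 − ½·21.78·5.1 = 0 → O_y = 105.5 kN.
ΣM about O: M_O − 25·2.8 − 25·7.8 − (½·21.78·5.1)·3.9 = 0 → M_O = 481.6 kN·m.

O_x = 0, O_y = 105.5 kN, M_O = 481.6 kN·m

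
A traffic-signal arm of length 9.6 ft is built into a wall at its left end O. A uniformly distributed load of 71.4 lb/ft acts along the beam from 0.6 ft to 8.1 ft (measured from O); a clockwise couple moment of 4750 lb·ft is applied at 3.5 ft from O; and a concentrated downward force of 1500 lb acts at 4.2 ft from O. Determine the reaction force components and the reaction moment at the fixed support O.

Resultant of the distributed load: 71.4 × 7.5 = 535.5 lb at 4.35 ft from O.
ΣF_x = 0: O_x = 0.
ΣF_y = 0: O_y − 71.4·7.5 − 1500 = 0 → O_y = 2036 lb.
ΣM about O: M_O − (71.4·7.5)·4.35 − 4750 − 1500·4.2 = 0 → M_O = 13380 lb·ft.

O_x = 0, O_y = 2036 lb, M_O = 13380 lb·ft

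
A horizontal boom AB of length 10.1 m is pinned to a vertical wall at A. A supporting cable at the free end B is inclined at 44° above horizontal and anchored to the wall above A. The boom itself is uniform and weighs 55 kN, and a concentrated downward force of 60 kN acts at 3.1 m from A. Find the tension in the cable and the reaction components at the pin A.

T = 66.10 kN, A_x = 47.55 kN, A_y = 69.08 kN

ΣM about A: T·sin44°·10.1 − 55·5.05 − 60·3.1 = 0 → T = 463.75/(10.1·0.694658) = 66.0985 ≈ 66.10 kN.
ΣF_x = 0: A_x − T·cos44° = 0 → A_x = 66.0985 × 0.71934 = 47.55 kN.
ΣF_y = 0: A_y + T·sin44° − 55 − 60 = 0 → A_y = 115 − 66.0985 × 0.694658 = 69.08 kN.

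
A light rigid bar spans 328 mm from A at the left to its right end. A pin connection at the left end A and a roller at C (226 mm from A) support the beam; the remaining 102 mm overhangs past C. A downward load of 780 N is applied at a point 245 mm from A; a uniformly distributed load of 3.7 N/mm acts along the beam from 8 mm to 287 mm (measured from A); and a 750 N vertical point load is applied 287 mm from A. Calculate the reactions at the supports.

Resultant of the distributed load: 3.7 × 279 = 1032.3 N at 147.5 mm from A.
Moments about A: C_y·226 − 780·245 − (3.7·279)·147.5 − 750·287 = 0 → C_y = 558614.25/226 = 2471.74 ≈ 2472 N.
ΣF_y = 0: A_y + 2471.74 − 780 − 3.7·279 − 750 = 0 → A_y = 90.56 N.
ΣF_x = 0: no horizontal applied forces, so A_x = 0.

A_x = 0, A_y = 90.56 N, C_y = 2472 N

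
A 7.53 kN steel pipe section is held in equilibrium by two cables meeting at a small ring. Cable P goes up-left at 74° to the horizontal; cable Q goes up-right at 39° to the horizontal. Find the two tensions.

ΣF_x = 0: −T_P·cos74° + T_Q·cos39° = 0 → T_Q = 0.354679·T_P.
ΣF_y = 0: T_P·sin74° + T_Q·sin39° = 7.53.
Substitute: T_P·(0.961262 + 0.354679·0.62932) = 7.53 → T_P = 6.35728 ≈ 6.357 kN.
Then T_Q = 0.354679 × 6.35728 = 2.255 kN.

T_P = 6.357 kN, T_Q = 2.255 kN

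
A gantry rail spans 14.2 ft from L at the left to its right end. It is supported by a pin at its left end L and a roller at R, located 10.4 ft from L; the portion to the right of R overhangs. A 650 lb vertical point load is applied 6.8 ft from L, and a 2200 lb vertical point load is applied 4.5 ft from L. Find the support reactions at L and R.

L_x = 0, L_y = 1473 lb, R_y = 1377 lb

ΣM about L: R_y·10.4 − 650·6.8 − 2200·4.5 = 0 → R_y = 14320/10.4 = 1376.92 ≈ 1377 lb.
ΣF_y = 0: L_y + 1376.92 − 650 − 2200 = 0 → L_y = 1473 lb.
ΣF_x = 0: no horizontal applied forces, so L_x = 0.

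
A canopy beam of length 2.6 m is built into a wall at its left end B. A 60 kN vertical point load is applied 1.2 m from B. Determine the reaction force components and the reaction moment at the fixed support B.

B_x = 0, B_y = 60.00 kN, M_B = 72.00 kN·m

ΣF_x = 0: B_x = 0.
ΣF_y = 0: B_y − 60 = 0 → B_y = 60.00 kN.
ΣM about B: M_B − 60·1.2 = 0 → M_B = 72.00 kN·m.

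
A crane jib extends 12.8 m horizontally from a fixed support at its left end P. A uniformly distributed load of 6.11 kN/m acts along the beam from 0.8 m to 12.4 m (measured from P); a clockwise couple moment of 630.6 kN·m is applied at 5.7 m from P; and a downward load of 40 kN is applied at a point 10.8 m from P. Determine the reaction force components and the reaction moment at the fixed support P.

P_x = 0, P_y = 110.9 kN, M_P = 1530 kN·m

Resultant of the distributed load: 6.11 × 11.6 = 70.876 kN at 6.6 m from P.
ΣF_x = 0: P_x = 0.
ΣF_y = 0: P_y − 6.11·11.6 − 40 = 0 → P_y = 110.9 kN.
ΣM about P: M_P − (6.11·11.6)·6.6 − 630.6 − 40·10.8 = 0 → M_P = 1530 kN·m.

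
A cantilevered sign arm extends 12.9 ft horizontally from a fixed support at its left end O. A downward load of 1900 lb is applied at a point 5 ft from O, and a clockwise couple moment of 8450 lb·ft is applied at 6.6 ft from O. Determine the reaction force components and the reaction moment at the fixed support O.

ΣF_x = 0: O_x = 0.
ΣF_y = 0: O_y − 1900 = 0 → O_y = 1900 lb.
ΣM about O: M_O − 1900·5 − 8450 = 0 → M_O = 17950 lb·ft.

O_x = 0, O_y = 1900 lb, M_O = 17950 lb·ft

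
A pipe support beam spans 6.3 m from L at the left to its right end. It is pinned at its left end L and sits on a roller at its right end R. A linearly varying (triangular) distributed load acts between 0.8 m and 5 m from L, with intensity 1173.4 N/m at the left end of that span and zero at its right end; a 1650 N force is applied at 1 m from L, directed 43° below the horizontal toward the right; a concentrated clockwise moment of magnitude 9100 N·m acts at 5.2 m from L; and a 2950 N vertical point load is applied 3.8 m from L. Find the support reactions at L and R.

Resultant of the triangular load: ½ × 1173.4 × 4.2 = 2464.14 N, acting at 2.2 m from L (one-third of the span from the peak).
ΣM about L: R_y·6.3 − (½·1173.4·4.2)·2.2 − 1650·sin43°·1 − 9100 − 2950·3.8 = 0 → R_y = 26856.4/6.3 = 4262.92 ≈ 4263 N.
ΣF_y = 0: L_y + 4262.92 − ½·1173.4·4.2 − 1650·sin43° − 2950 = 0 → L_y = 2277 N.
ΣF_x = 0: L_x + 1650·cos43° = 0 → L_x = -1207 N.

L_x = -1207 N, L_y = 2277 N, R_y = 4263 N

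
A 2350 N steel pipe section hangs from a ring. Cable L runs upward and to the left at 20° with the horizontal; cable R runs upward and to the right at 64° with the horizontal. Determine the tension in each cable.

T_L = 1036 N, T_R = 2220 N

ΣF_x = 0: −T_L·cos20° + T_R·cos64° = 0 → T_R = 2.1436·T_L.
ΣF_y = 0: T_L·sin20° + T_R·sin64° = 2350.
Substitute: T_L·(0.34202 + 2.1436·0.898794) = 2350 → T_L = 1035.85 ≈ 1036 N.
Then T_R = 2.1436 × 1035.85 = 2220 N.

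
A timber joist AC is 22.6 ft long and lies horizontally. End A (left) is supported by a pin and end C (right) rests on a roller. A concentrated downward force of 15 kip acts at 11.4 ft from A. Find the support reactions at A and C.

A_x = 0, A_y = 7.434 kip, C_y = 7.566 kip

Moments about A: C_y·22.6 − 15·11.4 = 0 → C_y = 171/22.6 = 7.56637 ≈ 7.566 kip.
ΣF_y = 0: A_y + 7.56637 − 15 = 0 → A_y = 7.434 kip.
ΣF_x = 0: no horizontal applied forces, so A_x = 0.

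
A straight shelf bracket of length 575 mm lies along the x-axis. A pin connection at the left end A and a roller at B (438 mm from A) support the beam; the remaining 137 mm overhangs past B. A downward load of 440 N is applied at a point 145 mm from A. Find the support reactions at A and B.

ΣM about A: B_y·438 − 440·145 = 0 → B_y = 63800/438 = 145.662 ≈ 145.7 N.
ΣF_y = 0: A_y + 145.662 − 440 = 0 → A_y = 294.3 N.
ΣF_x = 0: no horizontal applied forces, so A_x = 0.

A_x = 0, A_y = 294.3 N, B_y = 145.7 N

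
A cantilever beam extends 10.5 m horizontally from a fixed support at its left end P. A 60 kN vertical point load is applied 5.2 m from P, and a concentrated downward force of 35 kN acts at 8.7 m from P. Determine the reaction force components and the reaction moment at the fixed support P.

ΣF_x = 0: P_x = 0.
ΣF_y = 0: P_y − 60 − 35 = 0 → P_y = 95.00 kN.
ΣM about P: M_P − 60·5.2 − 35·8.7 = 0 → M_P = 616.5 kN·m.

P_x = 0, P_y = 95.00 kN, M_P = 616.5 kN·m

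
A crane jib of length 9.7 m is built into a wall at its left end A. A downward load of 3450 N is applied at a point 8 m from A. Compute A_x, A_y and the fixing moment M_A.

ΣF_x = 0: A_x = 0.
ΣF_y = 0: A_y − 3450 = 0 → A_y = 3450 N.
ΣM about A: M_A − 3450·8 = 0 → M_A = 27600 N·m.

A_x = 0, A_y = 3450 N, M_A = 27600 N·m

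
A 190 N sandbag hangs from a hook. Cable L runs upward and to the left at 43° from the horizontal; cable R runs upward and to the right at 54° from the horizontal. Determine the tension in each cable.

ΣF_x = 0: −T_L·cos43° + T_R·cos54° = 0 → T_R = 1.24425·T_L.
ΣF_y = 0: T_L·sin43° + T_R·sin54° = 190.
Substitute: T_L·(0.681998 + 1.24425·0.809017) = 190 → T_L = 112.518 ≈ 112.5 N.
Then T_R = 1.24425 × 112.518 = 140.0 N.

T_L = 112.5 N, T_R = 140.0 N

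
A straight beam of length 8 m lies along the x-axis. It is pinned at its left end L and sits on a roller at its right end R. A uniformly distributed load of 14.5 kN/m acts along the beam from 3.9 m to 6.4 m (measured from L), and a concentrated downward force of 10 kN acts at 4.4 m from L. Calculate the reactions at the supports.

Resultant of the distributed load: 14.5 × 2.5 = 36.25 kN at 5.15 m from L.
Moments about L: R_y·8 − (14.5·2.5)·5.15 − 10·4.4 = 0 → R_y = 230.6875/8 = 28.8359 ≈ 28.84 kN.
ΣF_y = 0: L_y + 28.8359 − 14.5·2.5 − 10 = 0 → L_y = 17.41 kN.
ΣF_x = 0: no horizontal applied forces, so L_x = 0.

L_x = 0, L_y = 17.41 kN, R_y = 28.84 kN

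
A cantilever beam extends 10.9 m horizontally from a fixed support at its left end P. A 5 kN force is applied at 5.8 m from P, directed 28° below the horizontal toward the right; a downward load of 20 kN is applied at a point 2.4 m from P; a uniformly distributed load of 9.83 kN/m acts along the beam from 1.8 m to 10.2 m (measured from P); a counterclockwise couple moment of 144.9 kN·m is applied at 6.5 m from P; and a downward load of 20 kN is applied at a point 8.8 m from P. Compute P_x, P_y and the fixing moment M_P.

Resultant of the distributed load: 9.83 × 8.4 = 82.572 kN at 6 m from P.
ΣF_x = 0: P_x + 5·cos28° = 0 → P_x = -4.415 kN.
ΣF_y = 0: P_y − 5·sin28° − 20 − 9.83·8.4 − 20 = 0 → P_y = 124.9 kN.
ΣM about P: M_P − 5·sin28°·5.8 − 20·2.4 − (9.83·8.4)·6 + 144.9 − 20·8.8 = 0 → M_P = 588.1 kN·m.

P_x = -4.415 kN, P_y = 124.9 kN, M_P = 588.1 kN·m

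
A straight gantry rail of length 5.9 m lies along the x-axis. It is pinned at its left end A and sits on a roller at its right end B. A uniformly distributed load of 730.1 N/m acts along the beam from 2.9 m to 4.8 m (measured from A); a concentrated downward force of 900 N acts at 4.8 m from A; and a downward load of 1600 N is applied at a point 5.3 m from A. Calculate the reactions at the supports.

Resultant of the distributed load: 730.1 × 1.9 = 1387.19 N at 3.85 m from A.
Taking moments about A: B_y·5.9 − (730.1·1.9)·3.85 − 900·4.8 − 1600·5.3 = 0 → B_y = 18140.6815/5.9 = 3074.69 ≈ 3075 N.
ΣF_y = 0: A_y + 3074.69 − 730.1·1.9 − 900 − 1600 = 0 → A_y = 812.5 N.
ΣF_x = 0: no horizontal applied forces, so A_x = 0.

A_x = 0, A_y = 812.5 N, B_y = 3075 N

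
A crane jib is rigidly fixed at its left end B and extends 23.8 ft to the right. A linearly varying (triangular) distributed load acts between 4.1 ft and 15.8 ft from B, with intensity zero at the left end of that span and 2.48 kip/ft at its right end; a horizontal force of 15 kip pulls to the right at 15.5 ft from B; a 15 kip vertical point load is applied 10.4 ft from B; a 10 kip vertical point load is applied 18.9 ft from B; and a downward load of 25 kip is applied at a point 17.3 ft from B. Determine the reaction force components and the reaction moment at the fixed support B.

B_x = -15.00 kip, B_y = 64.51 kip, M_B = 950.1 kip·ft

Resultant of the triangular load: ½ × 2.48 × 11.7 = 14.508 kip, acting at 11.9 ft from B (one-third of the span from the peak).
ΣF_x = 0: B_x + 15 = 0 → B_x = -15.00 kip.
ΣF_y = 0: B_y − ½·2.48·11.7 − 15 − 10 − 25 = 0 → B_y = 64.51 kip.
ΣM about B: M_B − (½·2.48·11.7)·11.9 − 15·10.4 − 10·18.9 − 25·17.3 = 0 → M_B = 950.1 kip·ft.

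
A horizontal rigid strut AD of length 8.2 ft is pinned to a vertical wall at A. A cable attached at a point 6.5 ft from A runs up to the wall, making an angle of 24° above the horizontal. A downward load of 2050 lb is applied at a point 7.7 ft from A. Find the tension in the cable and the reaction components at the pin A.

T = 5971 lb, A_x = 5454 lb, A_y = -378.5 lb

ΣM about A: T·sin24°·6.5 − 2050·7.7 = 0 → T = 15785/(6.5·0.406737) = 5970.59 ≈ 5971 lb.
ΣF_x = 0: A_x − T·cos24° = 0 → A_x = 5970.59 × 0.913545 = 5454 lb.
ΣF_y = 0: A_y + T·sin24° − 2050 = 0 → A_y = 2050 − 5970.59 × 0.406737 = -378.5 lb.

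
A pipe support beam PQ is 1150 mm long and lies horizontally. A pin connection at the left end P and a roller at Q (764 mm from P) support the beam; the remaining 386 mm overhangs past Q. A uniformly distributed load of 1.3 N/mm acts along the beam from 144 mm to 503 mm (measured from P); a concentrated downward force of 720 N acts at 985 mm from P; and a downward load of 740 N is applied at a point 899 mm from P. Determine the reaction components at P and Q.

P_x = 0, P_y = -69.95 N, Q_y = 1997 N

Resultant of the distributed load: 1.3 × 359 = 466.7 N at 323.5 mm from P.
Moments about P: Q_y·764 − (1.3·359)·323.5 − 720·985 − 740·899 = 0 → Q_y = 1525437.45/764 = 1996.65 ≈ 1997 N.
ΣF_y = 0: P_y + 1996.65 − 1.3·359 − 720 − 740 = 0 → P_y = -69.95 N.
ΣF_x = 0: no horizontal applied forces, so P_x = 0.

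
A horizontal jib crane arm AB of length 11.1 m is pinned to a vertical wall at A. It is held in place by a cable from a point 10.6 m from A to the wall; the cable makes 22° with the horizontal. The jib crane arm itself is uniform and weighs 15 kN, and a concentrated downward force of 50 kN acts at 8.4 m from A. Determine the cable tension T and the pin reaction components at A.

T = 126.7 kN, A_x = 117.5 kN, A_y = 17.52 kN

ΣM about A: T·sin22°·10.6 − 15·5.55 − 50·8.4 = 0 → T = 503.25/(10.6·0.374607) = 126.737 ≈ 126.7 kN.
ΣF_x = 0: A_x − T·cos22° = 0 → A_x = 126.737 × 0.927184 = 117.5 kN.
ΣF_y = 0: A_y + T·sin22° − 15 − 50 = 0 → A_y = 65 − 126.737 × 0.374607 = 17.52 kN.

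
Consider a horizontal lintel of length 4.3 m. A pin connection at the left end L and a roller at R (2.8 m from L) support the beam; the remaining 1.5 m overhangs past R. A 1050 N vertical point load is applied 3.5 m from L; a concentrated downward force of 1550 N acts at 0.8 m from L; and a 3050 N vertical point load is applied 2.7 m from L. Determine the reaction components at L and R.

ΣM about L: R_y·2.8 − 1050·3.5 − 1550·0.8 − 3050·2.7 = 0 → R_y = 13150/2.8 = 4696.43 ≈ 4696 N.
ΣF_y = 0: L_y + 4696.43 − 1050 − 1550 − 3050 = 0 → L_y = 953.6 N.
ΣF_x = 0: no horizontal applied forces, so L_x = 0.

L_x = 0, L_y = 953.6 N, R_y = 4696 N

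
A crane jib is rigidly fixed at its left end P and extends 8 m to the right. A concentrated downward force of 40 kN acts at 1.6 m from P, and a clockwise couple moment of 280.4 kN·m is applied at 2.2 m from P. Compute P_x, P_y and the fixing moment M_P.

P_x = 0, P_y = 40.00 kN, M_P = 344.4 kN·m

ΣF_x = 0: P_x = 0.
ΣF_y = 0: P_y − 40 = 0 → P_y = 40.00 kN.
ΣM about P: M_P − 40·1.6 − 280.4 = 0 → M_P = 344.4 kN·m.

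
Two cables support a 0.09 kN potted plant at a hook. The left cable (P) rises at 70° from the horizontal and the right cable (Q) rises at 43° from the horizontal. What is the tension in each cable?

T_P = 0.07151 kN, T_Q = 0.03344 kN

ΣF_x = 0: −T_P·cos70° + T_Q·cos43° = 0 → T_Q = 0.467654·T_P.
ΣF_y = 0: T_P·sin70° + T_Q·sin43° = 0.09.
Substitute: T_P·(0.939693 + 0.467654·0.681998) = 0.09 → T_P = 0.0715062 ≈ 0.07151 kN.
Then T_Q = 0.467654 × 0.0715062 = 0.03344 kN.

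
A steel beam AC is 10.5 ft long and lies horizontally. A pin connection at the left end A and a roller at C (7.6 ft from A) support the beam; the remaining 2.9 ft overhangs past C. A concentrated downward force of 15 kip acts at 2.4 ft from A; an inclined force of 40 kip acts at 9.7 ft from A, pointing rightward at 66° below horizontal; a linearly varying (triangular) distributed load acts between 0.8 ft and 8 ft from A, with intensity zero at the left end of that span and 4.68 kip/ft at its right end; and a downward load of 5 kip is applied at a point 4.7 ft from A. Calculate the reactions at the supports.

A_x = -16.27 kip, A_y = 6.508 kip, C_y = 66.88 kip

Resultant of the triangular load: ½ × 4.68 × 7.2 = 16.848 kip, acting at 5.6 ft from A (one-third of the span from the peak).
Moments about A: C_y·7.6 − 15·2.4 − 40·sin66°·9.7 − (½·4.68·7.2)·5.6 − 5·4.7 = 0 → C_y = 508.304/7.6 = 66.8821 ≈ 66.88 kip.
ΣF_y = 0: A_y + 66.8821 − 15 − 40·sin66° − ½·4.68·7.2 − 5 = 0 → A_y = 6.508 kip.
ΣF_x = 0: A_x + 40·cos66° = 0 → A_x = -16.27 kip.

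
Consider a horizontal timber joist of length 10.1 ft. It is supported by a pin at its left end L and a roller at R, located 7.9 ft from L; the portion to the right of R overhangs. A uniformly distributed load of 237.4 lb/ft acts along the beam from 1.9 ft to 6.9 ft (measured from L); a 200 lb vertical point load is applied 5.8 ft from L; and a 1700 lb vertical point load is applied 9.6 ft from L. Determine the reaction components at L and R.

Resultant of the distributed load: 237.4 × 5 = 1187 lb at 4.4 ft from L.
Taking moments about L: R_y·7.9 − (237.4·5)·4.4 − 200·5.8 − 1700·9.6 = 0 → R_y = 22702.8/7.9 = 2873.77 ≈ 2874 lb.
ΣF_y = 0: L_y + 2873.77 − 237.4·5 − 200 − 1700 = 0 → L_y = 213.2 lb.
ΣF_x = 0: no horizontal applied forces, so L_x = 0.

L_x = 0, L_y = 213.2 lb, R_y = 2874 lb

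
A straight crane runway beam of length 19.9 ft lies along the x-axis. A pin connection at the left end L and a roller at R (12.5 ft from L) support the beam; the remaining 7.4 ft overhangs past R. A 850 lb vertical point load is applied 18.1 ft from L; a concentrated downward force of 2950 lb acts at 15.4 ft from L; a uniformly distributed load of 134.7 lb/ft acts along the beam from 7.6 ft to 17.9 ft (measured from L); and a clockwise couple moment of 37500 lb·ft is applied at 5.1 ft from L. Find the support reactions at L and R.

L_x = 0, L_y = -4093 lb, R_y = 9280 lb

Resultant of the distributed load: 134.7 × 10.3 = 1387.41 lb at 12.75 ft from L.
Moments about L: R_y·12.5 − 850·18.1 − 2950·15.4 − (134.7·10.3)·12.75 − 37500 = 0 → R_y = 116004/12.5 = 9280.32 ≈ 9280 lb.
ΣF_y = 0: L_y + 9280.32 − 850 − 2950 − 134.7·10.3 = 0 → L_y = -4093 lb.
ΣF_x = 0: no horizontal applied forces, so L_x = 0.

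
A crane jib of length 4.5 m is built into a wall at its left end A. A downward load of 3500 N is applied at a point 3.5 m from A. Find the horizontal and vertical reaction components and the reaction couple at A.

ΣF_x = 0: A_x = 0.
ΣF_y = 0: A_y − 3500 = 0 → A_y = 3500 N.
ΣM about A: M_A − 3500·3.5 = 0 → M_A = 12250 N·m.

A_x = 0, A_y = 3500 N, M_A = 12250 N·m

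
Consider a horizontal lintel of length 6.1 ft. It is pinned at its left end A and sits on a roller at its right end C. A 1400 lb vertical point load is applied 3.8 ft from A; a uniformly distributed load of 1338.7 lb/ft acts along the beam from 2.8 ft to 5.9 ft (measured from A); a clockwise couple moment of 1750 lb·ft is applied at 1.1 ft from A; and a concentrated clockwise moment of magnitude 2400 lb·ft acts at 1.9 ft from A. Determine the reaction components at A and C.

Resultant of the distributed load: 1338.7 × 3.1 = 4149.97 lb at 4.35 ft from A.
Taking moments about A: C_y·6.1 − 1400·3.8 − (1338.7·3.1)·4.35 − 1750 − 2400 = 0 → C_y = 27522.3695/6.1 = 4511.86 ≈ 4512 lb.
ΣF_y = 0: A_y + 4511.86 − 1400 − 1338.7·3.1 = 0 → A_y = 1038 lb.
ΣF_x = 0: no horizontal applied forces, so A_x = 0.

A_x = 0, A_y = 1038 lb, C_y = 4512 lb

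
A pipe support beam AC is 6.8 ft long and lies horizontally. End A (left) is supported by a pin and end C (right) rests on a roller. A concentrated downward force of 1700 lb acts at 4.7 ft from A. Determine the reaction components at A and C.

Moments about A: C_y·6.8 − 1700·4.7 = 0 → C_y = 7990/6.8 = 1175 lb.
ΣF_y = 0: A_y + 1175 − 1700 = 0 → A_y = 525.0 lb.
ΣF_x = 0: no horizontal applied forces, so A_x = 0.

A_x = 0, A_y = 525.0 lb, C_y = 1175 lb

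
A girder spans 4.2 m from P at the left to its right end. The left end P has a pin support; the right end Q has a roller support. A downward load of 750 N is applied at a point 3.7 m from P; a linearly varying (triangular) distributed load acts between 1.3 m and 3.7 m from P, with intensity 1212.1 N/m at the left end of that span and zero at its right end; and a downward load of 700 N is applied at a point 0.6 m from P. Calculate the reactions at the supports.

Resultant of the triangular load: ½ × 1212.1 × 2.4 = 1454.52 N, acting at 2.1 m from P (one-third of the span from the peak).
Moments about P: Q_y·4.2 − 750·3.7 − (½·1212.1·2.4)·2.1 − 700·0.6 = 0 → Q_y = 6249.492/4.2 = 1487.97 ≈ 1488 N.
ΣF_y = 0: P_y + 1487.97 − 750 − ½·1212.1·2.4 − 700 = 0 → P_y = 1417 N.
ΣF_x = 0: no horizontal applied forces, so P_x = 0.

P_x = 0, P_y = 1417 N, Q_y = 1488 N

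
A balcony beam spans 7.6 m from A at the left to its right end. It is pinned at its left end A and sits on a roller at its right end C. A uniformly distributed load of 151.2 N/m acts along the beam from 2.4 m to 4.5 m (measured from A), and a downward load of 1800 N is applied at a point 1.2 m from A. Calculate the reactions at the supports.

Resultant of the distributed load: 151.2 × 2.1 = 317.52 N at 3.45 m from A.
Taking moments about A: C_y·7.6 − (151.2·2.1)·3.45 − 1800·1.2 = 0 → C_y = 3255.444/7.6 = 428.348 ≈ 428.3 N.
ΣF_y = 0: A_y + 428.348 − 151.2·2.1 − 1800 = 0 → A_y = 1689 N.
ΣF_x = 0: no horizontal applied forces, so A_x = 0.

A_x = 0, A_y = 1689 N, C_y = 428.3 N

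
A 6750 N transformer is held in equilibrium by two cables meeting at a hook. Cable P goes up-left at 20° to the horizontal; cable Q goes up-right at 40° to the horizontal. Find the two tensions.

T_P = 5971 N, T_Q = 7324 N

ΣF_x = 0: −T_P·cos20° + T_Q·cos40° = 0 → T_Q = 1.22668·T_P.
ΣF_y = 0: T_P·sin20° + T_Q·sin40° = 6750.
Substitute: T_P·(0.34202 + 1.22668·0.642788) = 6750 → T_P = 5970.73 ≈ 5971 N.
Then T_Q = 1.22668 × 5970.73 = 7324 N.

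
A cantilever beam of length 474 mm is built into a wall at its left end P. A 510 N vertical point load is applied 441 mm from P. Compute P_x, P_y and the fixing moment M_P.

P_x = 0, P_y = 510.0 N, M_P = 224900 N·mm

ΣF_x = 0: P_x = 0.
ΣF_y = 0: P_y − 510 = 0 → P_y = 510.0 N.
ΣM about P: M_P − 510·441 = 0 → M_P = 224900 N·mm.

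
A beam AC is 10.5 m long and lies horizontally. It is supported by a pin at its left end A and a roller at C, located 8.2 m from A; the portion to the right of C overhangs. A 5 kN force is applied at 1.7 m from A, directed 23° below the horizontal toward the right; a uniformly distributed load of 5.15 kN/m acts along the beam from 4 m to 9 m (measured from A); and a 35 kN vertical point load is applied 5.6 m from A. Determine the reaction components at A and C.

Resultant of the distributed load: 5.15 × 5 = 25.75 kN at 6.5 m from A.
Moments about A: C_y·8.2 − 5·sin23°·1.7 − (5.15·5)·6.5 − 35·5.6 = 0 → C_y = 366.696/8.2 = 44.719 ≈ 44.72 kN.
ΣF_y = 0: A_y + 44.719 − 5·sin23° − 5.15·5 − 35 = 0 → A_y = 17.98 kN.
ΣF_x = 0: A_x + 5·cos23° = 0 → A_x = -4.603 kN.

A_x = -4.603 kN, A_y = 17.98 kN, C_y = 44.72 kN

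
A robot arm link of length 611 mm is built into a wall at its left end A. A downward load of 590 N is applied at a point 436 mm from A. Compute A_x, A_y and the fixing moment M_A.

A_x = 0, A_y = 590.0 N, M_A = 257200 N·mm

ΣF_x = 0: A_x = 0.
ΣF_y = 0: A_y − 590 = 0 → A_y = 590.0 N.
ΣM about A: M_A − 590·436 = 0 → M_A = 257200 N·mm.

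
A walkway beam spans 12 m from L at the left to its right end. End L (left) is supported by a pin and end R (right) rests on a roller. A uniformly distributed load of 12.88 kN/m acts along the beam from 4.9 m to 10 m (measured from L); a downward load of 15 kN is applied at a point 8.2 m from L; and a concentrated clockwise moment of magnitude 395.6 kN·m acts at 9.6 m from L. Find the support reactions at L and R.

Resultant of the distributed load: 12.88 × 5.1 = 65.688 kN at 7.45 m from L.
Moments about L: R_y·12 − (12.88·5.1)·7.45 − 15·8.2 − 395.6 = 0 → R_y = 1007.9756/12 = 83.998 ≈ 84.00 kN.
ΣF_y = 0: L_y + 83.998 − 12.88·5.1 − 15 = 0 → L_y = -3.310 kN.
ΣF_x = 0: no horizontal applied forces, so L_x = 0.

L_x = 0, L_y = -3.310 kN, R_y = 84.00 kN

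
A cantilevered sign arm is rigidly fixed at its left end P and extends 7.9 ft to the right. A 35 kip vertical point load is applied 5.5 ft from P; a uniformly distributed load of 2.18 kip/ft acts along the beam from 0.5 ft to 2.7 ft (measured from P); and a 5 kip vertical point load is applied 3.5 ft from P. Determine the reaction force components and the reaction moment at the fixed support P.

Resultant of the distributed load: 2.18 × 2.2 = 4.796 kip at 1.6 ft from P.
ΣF_x = 0: P_x = 0.
ΣF_y = 0: P_y − 35 − 2.18·2.2 − 5 = 0 → P_y = 44.80 kip.
ΣM about P: M_P − 35·5.5 − (2.18·2.2)·1.6 − 5·3.5 = 0 → M_P = 217.7 kip·ft.

P_x = 0, P_y = 44.80 kip, M_P = 217.7 kip·ft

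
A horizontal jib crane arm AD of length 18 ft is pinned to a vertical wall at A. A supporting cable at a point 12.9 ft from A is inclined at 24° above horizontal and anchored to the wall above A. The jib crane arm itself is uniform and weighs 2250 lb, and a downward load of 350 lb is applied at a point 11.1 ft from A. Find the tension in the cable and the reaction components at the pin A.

T = 4600 lb, A_x = 4202 lb, A_y = 729.1 lb

ΣM about A: T·sin24°·12.9 − 2250·9 − 350·11.1 = 0 → T = 24135/(12.9·0.406737) = 4599.85 ≈ 4600 lb.
ΣF_x = 0: A_x − T·cos24° = 0 → A_x = 4599.85 × 0.913545 = 4202 lb.
ΣF_y = 0: A_y + T·sin24° − 2250 − 350 = 0 → A_y = 2600 − 4599.85 × 0.406737 = 729.1 lb.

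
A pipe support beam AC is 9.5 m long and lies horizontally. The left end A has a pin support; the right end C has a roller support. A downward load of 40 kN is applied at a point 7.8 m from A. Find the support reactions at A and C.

A_x = 0, A_y = 7.158 kN, C_y = 32.84 kN

Taking moments about A: C_y·9.5 − 40·7.8 = 0 → C_y = 312/9.5 = 32.8421 ≈ 32.84 kN.
ΣF_y = 0: A_y + 32.8421 − 40 = 0 → A_y = 7.158 kN.
ΣF_x = 0: no horizontal applied forces, so A_x = 0.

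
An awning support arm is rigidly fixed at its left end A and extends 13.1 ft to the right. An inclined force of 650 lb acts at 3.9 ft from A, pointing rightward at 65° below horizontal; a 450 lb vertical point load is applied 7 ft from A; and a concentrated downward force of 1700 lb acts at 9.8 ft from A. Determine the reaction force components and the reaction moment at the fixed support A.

A_x = -274.7 lb, A_y = 2739 lb, M_A = 22110 lb·ft

ΣF_x = 0: A_x + 650·cos65° = 0 → A_x = -274.7 lb.
ΣF_y = 0: A_y − 650·sin65° − 450 − 1700 = 0 → A_y = 2739 lb.
ΣM about A: M_A − 650·sin65°·3.9 − 450·7 − 1700·9.8 = 0 → M_A = 22110 lb·ft.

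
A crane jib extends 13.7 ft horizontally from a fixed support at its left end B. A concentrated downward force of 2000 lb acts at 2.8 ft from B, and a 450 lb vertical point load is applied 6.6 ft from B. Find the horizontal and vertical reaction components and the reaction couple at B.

ΣF_x = 0: B_x = 0.
ΣF_y = 0: B_y − 2000 − 450 = 0 → B_y = 2450 lb.
ΣM about B: M_B − 2000·2.8 − 450·6.6 = 0 → M_B = 8570 lb·ft.

B_x = 0, B_y = 2450 lb, M_B = 8570 lb·ft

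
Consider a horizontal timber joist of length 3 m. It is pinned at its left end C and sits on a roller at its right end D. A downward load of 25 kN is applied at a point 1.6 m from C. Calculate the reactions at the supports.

C_x = 0, C_y = 11.67 kN, D_y = 13.33 kN

Taking moments about C: D_y·3 − 25·1.6 = 0 → D_y = 40/3 = 13.3333 ≈ 13.33 kN.
ΣF_y = 0: C_y + 13.3333 − 25 = 0 → C_y = 11.67 kN.
ΣF_x = 0: no horizontal applied forces, so C_x = 0.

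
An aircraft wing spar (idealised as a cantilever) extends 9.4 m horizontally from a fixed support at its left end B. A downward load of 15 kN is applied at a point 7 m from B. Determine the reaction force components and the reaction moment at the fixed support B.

ΣF_x = 0: B_x = 0.
ΣF_y = 0: B_y − 15 = 0 → B_y = 15.00 kN.
ΣM about B: M_B − 15·7 = 0 → M_B = 105.0 kN·m.

B_x = 0, B_y = 15.00 kN, M_B = 105.0 kN·m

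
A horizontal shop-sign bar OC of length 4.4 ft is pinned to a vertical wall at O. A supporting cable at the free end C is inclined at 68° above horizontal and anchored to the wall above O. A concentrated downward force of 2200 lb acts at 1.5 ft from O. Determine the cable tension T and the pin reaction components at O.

ΣM about O: T·sin68°·4.4 − 2200·1.5 = 0 → T = 3300/(4.4·0.927184) = 808.901 ≈ 808.9 lb.
ΣF_x = 0: O_x − T·cos68° = 0 → O_x = 808.901 × 0.374607 = 303.0 lb.
ΣF_y = 0: O_y + T·sin68° − 2200 = 0 → O_y = 2200 − 808.901 × 0.927184 = 1450 lb.

T = 808.9 lb, O_x = 303.0 lb, O_y = 1450 lb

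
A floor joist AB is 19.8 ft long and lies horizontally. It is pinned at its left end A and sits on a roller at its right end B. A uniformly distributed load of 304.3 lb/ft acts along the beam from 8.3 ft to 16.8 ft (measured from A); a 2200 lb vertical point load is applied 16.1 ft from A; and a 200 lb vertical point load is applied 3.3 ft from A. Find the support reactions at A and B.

A_x = 0, A_y = 1525 lb, B_y = 3462 lb

Resultant of the distributed load: 304.3 × 8.5 = 2586.55 lb at 12.55 ft from A.
Taking moments about A: B_y·19.8 − (304.3·8.5)·12.55 − 2200·16.1 − 200·3.3 = 0 → B_y = 68541.2025/19.8 = 3461.68 ≈ 3462 lb.
ΣF_y = 0: A_y + 3461.68 − 304.3·8.5 − 2200 − 200 = 0 → A_y = 1525 lb.
ΣF_x = 0: no horizontal applied forces, so A_x = 0.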